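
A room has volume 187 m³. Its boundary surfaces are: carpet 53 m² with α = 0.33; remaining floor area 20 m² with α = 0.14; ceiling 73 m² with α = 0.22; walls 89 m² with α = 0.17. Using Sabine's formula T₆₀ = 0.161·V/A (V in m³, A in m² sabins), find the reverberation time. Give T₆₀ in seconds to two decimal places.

0.58 s

Total absorption A = 53·0.33 + 20·0.14 + 73·0.22 + 89·0.17 = 51.48 m² sabins.
T₆₀ = 0.161 × 187 / 51.48 = 0.585 s.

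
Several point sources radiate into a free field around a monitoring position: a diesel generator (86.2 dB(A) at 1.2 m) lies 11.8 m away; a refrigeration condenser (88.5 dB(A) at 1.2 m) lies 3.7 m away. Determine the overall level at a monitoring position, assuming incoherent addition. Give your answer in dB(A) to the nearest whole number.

Propagate each source to the receiver with L = L_ref − 20·log₁₀(r/r_ref), then add intensities.
diesel generator: 86.2 − 20·log₁₀(11.8/1.2) = 86.2 − 19.85 = 66.35 dB(A).
refrigeration condenser: 88.5 − 20·log₁₀(3.7/1.2) = 88.5 − 9.78 = 78.72 dB(A).
Σ 10^(L/10) = 7.878e+07 → L_total = 10·log₁₀(7.878e+07) = 78.96 dB(A).

79 dB(A)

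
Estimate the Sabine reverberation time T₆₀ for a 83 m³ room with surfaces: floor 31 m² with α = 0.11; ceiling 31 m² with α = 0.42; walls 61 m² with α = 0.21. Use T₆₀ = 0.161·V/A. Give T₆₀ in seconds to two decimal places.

A = Σ Sᵢαᵢ = 31·0.11 + 31·0.42 + 61·0.21 = 29.24 m².
T₆₀ = 0.161·V/A = 0.161·83/29.24 = 0.457 s.

0.46 s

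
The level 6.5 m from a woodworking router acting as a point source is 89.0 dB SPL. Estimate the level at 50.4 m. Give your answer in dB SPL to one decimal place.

71.2 dB SPL

Point-source attenuation: ΔL = 20·log₁₀(r₂/r₁) = 20·log₁₀(50.4/6.5) = 17.790 dB.
L₂ = 89.0 − 20·log₁₀(50.4/6.5) = 89.0 − 17.790 = 71.21 dB SPL.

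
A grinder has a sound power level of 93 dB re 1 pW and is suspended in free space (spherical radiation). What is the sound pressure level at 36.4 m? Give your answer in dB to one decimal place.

L_p = L_w − 10·log₁₀(4π·r²) with r = 36.4 m.
4π·r² = 1.665e+04 m², 10·log₁₀ of that is 42.214 dB.
L_p = 93 − 42.214 = 50.79 dB.

50.8 dB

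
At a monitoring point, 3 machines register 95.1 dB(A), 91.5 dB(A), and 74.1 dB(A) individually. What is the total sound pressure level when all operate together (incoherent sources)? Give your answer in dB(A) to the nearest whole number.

97 dB(A)

For uncorrelated sources the intensities add, so convert each level to linear form, sum, and take 10·log₁₀ of the total.
Σ 10^(L/10) = 10^(95.1/10) + 10^(91.5/10) + 10^(74.1/10) = 4.674e+09.
L_total = 10·log₁₀(4.674e+09) = 96.70 dB(A).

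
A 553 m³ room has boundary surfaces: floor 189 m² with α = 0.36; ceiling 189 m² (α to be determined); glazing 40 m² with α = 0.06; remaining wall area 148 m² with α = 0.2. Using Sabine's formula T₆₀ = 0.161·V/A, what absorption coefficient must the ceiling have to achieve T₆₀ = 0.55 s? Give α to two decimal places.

From T₆₀ = 0.161·V/A, the target T₆₀ = 0.55 s needs A = 0.161·553/0.55 = 161.88 m².
Absorption from the other surfaces = 189·0.36 + 40·0.06 + 148·0.2 = 100.04 m², so the ceiling must supply 61.84 m² over 189 m².
α = 61.84/189 = 0.327.

0.33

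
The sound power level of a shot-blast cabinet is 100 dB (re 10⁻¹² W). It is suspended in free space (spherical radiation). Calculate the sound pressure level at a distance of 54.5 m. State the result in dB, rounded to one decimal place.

54.3 dB

L_p = L_w − 10·log₁₀(4π·r²) with r = 54.5 m.
4π·r² = 3.733e+04 m², 10·log₁₀ of that is 45.720 dB.
L_p = 100 − 45.720 = 54.28 dB.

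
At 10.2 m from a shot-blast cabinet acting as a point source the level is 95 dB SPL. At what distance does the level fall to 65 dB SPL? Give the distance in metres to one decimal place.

Point-source spreading drops the level by 20·log₁₀(r₂/r₁); inverting, r₂/r₁ = 10^(ΔL/20).
r₂ = 10.2·10^((95−65)/20) = 10.2·10^(30.0/20) = 322.55 m.

322.6 m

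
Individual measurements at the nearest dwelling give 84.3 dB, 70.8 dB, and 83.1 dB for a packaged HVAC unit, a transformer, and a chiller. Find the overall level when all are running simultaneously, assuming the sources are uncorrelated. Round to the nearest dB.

Incoherent sources combine by intensity addition: L_total = 10·log₁₀(Σ 10^(L_i/10)).
Σ 10^(L/10) = 10^(84.3/10) + 10^(70.8/10) + 10^(83.1/10) = 4.853e+08.
L_total = 10·log₁₀(4.853e+08) = 86.86 dB.

87 dB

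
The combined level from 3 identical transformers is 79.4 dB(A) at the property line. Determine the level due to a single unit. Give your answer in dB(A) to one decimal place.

For N identical incoherent sources L_total = L₁ + 10·log₁₀ N, so L₁ = 79.4 − 10·log₁₀(3) = 79.4 − 4.771.

74.6 dB(A)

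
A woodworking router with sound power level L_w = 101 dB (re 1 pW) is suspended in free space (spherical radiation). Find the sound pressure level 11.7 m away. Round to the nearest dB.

69 dB

Free-field spherical radiation: L_p = L_w − 10·log₁₀(4π·r²), r = 11.7 m.
4π·r² = 1720 m², 10·log₁₀ of that is 32.356 dB.
L_p = 101 − 32.356 = 68.64 dB.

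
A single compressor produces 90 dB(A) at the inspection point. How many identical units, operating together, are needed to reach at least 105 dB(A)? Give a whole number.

The shortfall is 105 − 90 = 15.0 dB, and N units add 10·log₁₀ N, so need 10·log₁₀ N ≥ 15.0.
N ≥ 10^(15.0/10) = 31.623, so N = 32.

32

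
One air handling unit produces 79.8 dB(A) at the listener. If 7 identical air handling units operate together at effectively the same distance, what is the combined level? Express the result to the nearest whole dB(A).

88 dB(A)

N identical incoherent sources raise the level by 10·log₁₀ N.
L_total = 79.8 + 10·log₁₀(7) = 79.8 + 8.451 = 88.25 dB(A).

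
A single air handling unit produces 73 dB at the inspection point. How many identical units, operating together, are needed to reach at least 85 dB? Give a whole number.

Need L₁ + 10·log₁₀ N ≥ 85, i.e. log₁₀ N ≥ 1.20.
N ≥ 10^(12.0/10) = 15.849, so N = 16.

16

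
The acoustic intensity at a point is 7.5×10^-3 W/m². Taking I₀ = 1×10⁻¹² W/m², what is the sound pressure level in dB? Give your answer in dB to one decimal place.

I/I₀ = 7.5×10^-3/10⁻¹² = 7.5×10^9, and L = 10·log₁₀(I/I₀).
L = 10·(0.8751 + 9) = 98.75 dB.

98.8 dB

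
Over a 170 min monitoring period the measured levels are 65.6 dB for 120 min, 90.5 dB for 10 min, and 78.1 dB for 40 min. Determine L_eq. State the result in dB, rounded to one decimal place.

79.2 dB

Weight each interval's intensity by its duration and average over T = 170 min:
Σ tᵢ·10^(Lᵢ/10) = 120·10^(65.6/10) + 10·10^(90.5/10) + 40·10^(78.1/10) = 1.424e+10.
L_eq = 10·log₁₀(1.424e+10/170) = 79.23 dB.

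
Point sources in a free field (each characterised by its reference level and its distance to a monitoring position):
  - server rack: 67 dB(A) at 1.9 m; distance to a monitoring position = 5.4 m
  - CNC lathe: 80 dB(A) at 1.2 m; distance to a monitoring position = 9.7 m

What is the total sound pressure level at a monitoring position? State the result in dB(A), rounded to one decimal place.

63.3 dB(A)

Apply inverse-square spreading to bring every level to the receiver, then sum 10^(L/10).
server rack: 67 − 20·log₁₀(5.4/1.9) = 67 − 9.07 = 57.93 dB(A).
CNC lathe: 80 − 20·log₁₀(9.7/1.2) = 80 − 18.15 = 61.85 dB(A).
Σ 10^(L/10) = 2.151e+06 → L_total = 10·log₁₀(2.151e+06) = 63.33 dB(A).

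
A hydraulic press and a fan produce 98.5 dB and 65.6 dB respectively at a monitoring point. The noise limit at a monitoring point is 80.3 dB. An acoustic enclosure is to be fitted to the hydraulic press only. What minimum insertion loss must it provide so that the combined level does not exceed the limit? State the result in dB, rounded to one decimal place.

18.3 dB

The untreated sources together contribute 10^(65.6/10) = 3.631e+06, i.e. 65.60 dB.
The limit corresponds to 10^(80.3/10) = 1.072e+08; subtracting the fixed part leaves 1.035e+08 for the hydraulic press, i.e. 80.15 dB.
So the hydraulic press must be reduced from 98.5 to 80.15 dB: IL = 18.35 dB.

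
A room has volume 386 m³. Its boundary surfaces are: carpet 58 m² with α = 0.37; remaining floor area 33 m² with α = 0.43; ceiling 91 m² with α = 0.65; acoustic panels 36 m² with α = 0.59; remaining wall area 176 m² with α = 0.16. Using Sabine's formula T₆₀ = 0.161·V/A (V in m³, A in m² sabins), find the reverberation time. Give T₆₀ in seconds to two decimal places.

0.43 s

A = Σ Sᵢαᵢ = 58·0.37 + 33·0.43 + 91·0.65 + 36·0.59 + 176·0.16 = 144.20 m².
T₆₀ = 0.161·V/A = 0.161·386/144.20 = 0.431 s.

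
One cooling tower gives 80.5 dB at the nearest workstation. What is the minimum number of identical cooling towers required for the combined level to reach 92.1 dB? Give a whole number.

The shortfall is 92.1 − 80.5 = 11.6 dB, and N units add 10·log₁₀ N, so need 10·log₁₀ N ≥ 11.6.
N ≥ 10^(11.6/10) = 14.454, so N = 15.

15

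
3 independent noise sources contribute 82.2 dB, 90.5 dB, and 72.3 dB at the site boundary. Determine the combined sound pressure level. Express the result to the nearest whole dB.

For uncorrelated sources the intensities add, so convert each level to linear form, sum, and take 10·log₁₀ of the total.
Σ 10^(L/10) = 10^(82.2/10) + 10^(90.5/10) + 10^(72.3/10) = 1.305e+09.
L_total = 10·log₁₀(1.305e+09) = 91.16 dB.

91 dB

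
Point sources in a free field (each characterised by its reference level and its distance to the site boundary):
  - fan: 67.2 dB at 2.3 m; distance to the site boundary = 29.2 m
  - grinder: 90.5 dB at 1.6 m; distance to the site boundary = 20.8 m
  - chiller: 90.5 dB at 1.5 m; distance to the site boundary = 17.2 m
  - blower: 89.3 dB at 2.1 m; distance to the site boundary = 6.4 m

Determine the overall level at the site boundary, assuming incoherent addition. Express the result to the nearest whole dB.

80 dB

First find each source's level at the receiver (point-source: −20·log₁₀(r/r_ref)), then combine on an intensity basis.
fan: 67.2 − 20·log₁₀(29.2/2.3) = 67.2 − 22.07 = 45.13 dB.
grinder: 90.5 − 20·log₁₀(20.8/1.6) = 90.5 − 22.28 = 68.22 dB.
chiller: 90.5 − 20·log₁₀(17.2/1.5) = 90.5 − 21.19 = 69.31 dB.
blower: 89.3 − 20·log₁₀(6.4/2.1) = 89.3 − 9.68 = 79.62 dB.
Σ 10^(L/10) = 1.068e+08 → L_total = 10·log₁₀(1.068e+08) = 80.29 dB.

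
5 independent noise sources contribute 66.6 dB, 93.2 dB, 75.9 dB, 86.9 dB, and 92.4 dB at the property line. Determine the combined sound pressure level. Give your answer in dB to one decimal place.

96.4 dB

Incoherent sources combine by intensity addition: L_total = 10·log₁₀(Σ 10^(L_i/10)).
Σ 10^(L/10) = 10^(66.6/10) + 10^(93.2/10) + 10^(75.9/10) + 10^(86.9/10) + 10^(92.4/10) = 4.360e+09.
L_total = 10·log₁₀(4.360e+09) = 96.40 dB.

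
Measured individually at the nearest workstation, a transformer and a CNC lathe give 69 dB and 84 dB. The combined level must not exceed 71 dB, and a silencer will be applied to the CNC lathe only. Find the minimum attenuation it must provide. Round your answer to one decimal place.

17.3 dB

Fixed contribution from the other source: Σ 10^(L/10) = 10^(69/10) = 7.943e+06 (69.00 dB).
To meet 71 dB overall, the treated CNC lathe may contribute at most 10^(71/10) − 7.943e+06 = 4.646e+06, i.e. 66.67 dB.
So the CNC lathe must be reduced from 84 to 66.67 dB: IL = 17.33 dB.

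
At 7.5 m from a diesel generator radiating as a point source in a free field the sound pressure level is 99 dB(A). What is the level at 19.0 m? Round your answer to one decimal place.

Spherical spreading from a point source gives a 20·log₁₀(r₂/r₁) drop.
L₂ = 99 − 20·log₁₀(19.0/7.5) = 99 − 8.074 = 90.93 dB(A).

90.9 dB(A)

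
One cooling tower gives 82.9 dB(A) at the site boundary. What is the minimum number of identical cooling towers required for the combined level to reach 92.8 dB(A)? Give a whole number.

10

The shortfall is 92.8 − 82.9 = 9.9 dB, and N units add 10·log₁₀ N, so need 10·log₁₀ N ≥ 9.9.
N ≥ 10^(9.9/10) = 9.772, so N = 10.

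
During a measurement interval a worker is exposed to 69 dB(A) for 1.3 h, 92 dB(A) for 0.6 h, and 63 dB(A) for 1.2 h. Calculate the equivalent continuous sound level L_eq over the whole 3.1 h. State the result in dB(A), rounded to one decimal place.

L_eq = 10·log₁₀[(1/T)·Σ tᵢ·10^(Lᵢ/10)] with T = 3.1 h.
Σ tᵢ·10^(Lᵢ/10) = 1.3·10^(69/10) + 0.6·10^(92/10) + 1.2·10^(63/10) = 9.637e+08.
L_eq = 10·log₁₀(9.637e+08/3.1) = 84.93 dB(A).

84.9 dB(A)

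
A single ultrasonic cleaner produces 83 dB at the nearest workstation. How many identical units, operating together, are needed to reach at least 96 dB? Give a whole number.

The shortfall is 96 − 83 = 13.0 dB, and N units add 10·log₁₀ N, so need 10·log₁₀ N ≥ 13.0.
N ≥ 10^(13.0/10) = 19.953, so N = 20.

20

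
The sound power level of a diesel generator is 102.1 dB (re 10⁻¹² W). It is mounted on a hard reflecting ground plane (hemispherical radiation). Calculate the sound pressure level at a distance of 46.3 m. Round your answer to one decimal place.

L_p = L_w − 10·log₁₀(2π·r²) with r = 46.3 m.
2π·r² = 1.347e+04 m², 10·log₁₀ of that is 41.293 dB.
L_p = 102.1 − 41.293 = 60.81 dB.

60.8 dB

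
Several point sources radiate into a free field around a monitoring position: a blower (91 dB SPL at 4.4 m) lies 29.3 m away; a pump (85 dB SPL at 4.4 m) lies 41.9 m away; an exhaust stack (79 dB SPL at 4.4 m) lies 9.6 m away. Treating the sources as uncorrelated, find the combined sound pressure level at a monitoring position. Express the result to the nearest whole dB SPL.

Propagate each source to the receiver with L = L_ref − 20·log₁₀(r/r_ref), then add intensities.
blower: 91 − 20·log₁₀(29.3/4.4) = 91 − 16.47 = 74.53 dB SPL.
pump: 85 − 20·log₁₀(41.9/4.4) = 85 − 19.58 = 65.42 dB SPL.
exhaust stack: 79 − 20·log₁₀(9.6/4.4) = 79 − 6.78 = 72.22 dB SPL.
Σ 10^(L/10) = 4.856e+07 → L_total = 10·log₁₀(4.856e+07) = 76.86 dB SPL.

77 dB SPL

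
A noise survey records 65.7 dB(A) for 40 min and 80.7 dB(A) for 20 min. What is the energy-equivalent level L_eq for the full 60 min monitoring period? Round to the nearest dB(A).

Weight each interval's intensity by its duration and average over T = 60 min:
Σ tᵢ·10^(Lᵢ/10) = 40·10^(65.7/10) + 20·10^(80.7/10) = 2.498e+09.
L_eq = 10·log₁₀(2.498e+09/60) = 76.20 dB(A).

76 dB(A)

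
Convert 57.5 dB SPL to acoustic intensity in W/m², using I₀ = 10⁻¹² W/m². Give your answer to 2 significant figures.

5.6e-07 W/m²

I/I₀ = 10^(57.5/10) = 5.623e+05, so I = 5.623e+05 × 10⁻¹² W/m².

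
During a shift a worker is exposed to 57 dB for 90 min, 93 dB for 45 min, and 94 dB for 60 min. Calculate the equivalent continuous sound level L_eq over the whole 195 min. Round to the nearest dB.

91 dB

L_eq = 10·log₁₀[(1/T)·Σ tᵢ·10^(Lᵢ/10)] with T = 195 min.
Σ tᵢ·10^(Lᵢ/10) = 90·10^(57/10) + 45·10^(93/10) + 60·10^(94/10) = 2.405e+11.
L_eq = 10·log₁₀(2.405e+11/195) = 90.91 dB.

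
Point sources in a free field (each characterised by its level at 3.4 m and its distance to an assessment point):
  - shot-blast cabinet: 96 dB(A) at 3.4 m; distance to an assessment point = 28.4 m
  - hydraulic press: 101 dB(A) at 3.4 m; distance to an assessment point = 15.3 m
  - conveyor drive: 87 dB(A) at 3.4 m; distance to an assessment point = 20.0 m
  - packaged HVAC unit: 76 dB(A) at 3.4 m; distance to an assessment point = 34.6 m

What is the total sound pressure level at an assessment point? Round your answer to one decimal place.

88.4 dB(A)

Apply inverse-square spreading to bring every level to the receiver, then sum 10^(L/10).
shot-blast cabinet: 96 − 20·log₁₀(28.4/3.4) = 96 − 18.44 = 77.56 dB(A).
hydraulic press: 101 − 20·log₁₀(15.3/3.4) = 101 − 13.06 = 87.94 dB(A).
conveyor drive: 87 − 20·log₁₀(20.0/3.4) = 87 − 15.39 = 71.61 dB(A).
packaged HVAC unit: 76 − 20·log₁₀(34.6/3.4) = 76 − 20.15 = 55.85 dB(A).
Σ 10^(L/10) = 6.936e+08 → L_total = 10·log₁₀(6.936e+08) = 88.41 dB(A).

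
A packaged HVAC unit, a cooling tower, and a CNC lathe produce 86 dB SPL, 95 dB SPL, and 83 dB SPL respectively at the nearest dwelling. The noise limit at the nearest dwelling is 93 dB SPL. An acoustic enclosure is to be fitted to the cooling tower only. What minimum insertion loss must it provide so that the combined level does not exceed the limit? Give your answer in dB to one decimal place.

3.5 dB

Everything except the cooling tower sums to 10^(86/10) + 10^(83/10) = 5.976e+08 in linear terms, 87.76 dB SPL.
To meet 93 dB SPL overall, the treated cooling tower may contribute at most 10^(93/10) − 5.976e+08 = 1.398e+09, i.e. 91.45 dB SPL.
So the cooling tower must be reduced from 95 to 91.45 dB SPL: IL = 3.55 dB.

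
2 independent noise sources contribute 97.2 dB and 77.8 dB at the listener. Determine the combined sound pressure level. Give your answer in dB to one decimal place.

97.2 dB

For uncorrelated sources the intensities add, so convert each level to linear form, sum, and take 10·log₁₀ of the total.
Σ 10^(L/10) = 10^(97.2/10) + 10^(77.8/10) = 5.308e+09.
L_total = 10·log₁₀(5.308e+09) = 97.25 dB.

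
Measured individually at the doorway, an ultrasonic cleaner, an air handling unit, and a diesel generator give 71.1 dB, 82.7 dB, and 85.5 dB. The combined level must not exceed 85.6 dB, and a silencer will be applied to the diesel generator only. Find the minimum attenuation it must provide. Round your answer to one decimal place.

The untreated sources together contribute 10^(71.1/10) + 10^(82.7/10) = 1.991e+08, i.e. 82.99 dB.
To meet 85.6 dB overall, the treated diesel generator may contribute at most 10^(85.6/10) − 1.991e+08 = 1.640e+08, i.e. 82.15 dB.
Required insertion loss = 85.5 − 82.15 = 3.35 dB.

3.4 dB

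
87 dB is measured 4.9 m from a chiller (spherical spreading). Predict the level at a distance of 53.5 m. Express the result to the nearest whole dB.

For a point source, L₂ = L₁ − 20·log₁₀(r₂/r₁).
L₂ = 87 − 20·log₁₀(53.5/4.9) = 87 − 20.763 = 66.24 dB.

66 dB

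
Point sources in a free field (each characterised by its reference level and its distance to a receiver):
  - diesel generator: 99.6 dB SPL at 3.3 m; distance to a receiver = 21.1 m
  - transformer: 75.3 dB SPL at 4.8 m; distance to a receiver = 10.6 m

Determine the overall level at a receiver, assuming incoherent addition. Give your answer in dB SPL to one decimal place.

83.6 dB SPL

First find each source's level at the receiver (point-source: −20·log₁₀(r/r_ref)), then combine on an intensity basis.
diesel generator: 99.6 − 20·log₁₀(21.1/3.3) = 99.6 − 16.12 = 83.48 dB SPL.
transformer: 75.3 − 20·log₁₀(10.6/4.8) = 75.3 − 6.88 = 68.42 dB SPL.
Σ 10^(L/10) = 2.300e+08 → L_total = 10·log₁₀(2.300e+08) = 83.62 dB SPL.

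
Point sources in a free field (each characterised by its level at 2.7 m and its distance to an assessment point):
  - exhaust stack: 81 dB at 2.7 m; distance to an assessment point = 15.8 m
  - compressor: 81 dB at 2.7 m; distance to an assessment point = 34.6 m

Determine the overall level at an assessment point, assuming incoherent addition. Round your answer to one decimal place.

Propagate each source to the receiver with L = L_ref − 20·log₁₀(r/r_ref), then add intensities.
exhaust stack: 81 − 20·log₁₀(15.8/2.7) = 81 − 15.35 = 65.65 dB.
compressor: 81 − 20·log₁₀(34.6/2.7) = 81 − 22.15 = 58.85 dB.
Σ 10^(L/10) = 4.443e+06 → L_total = 10·log₁₀(4.443e+06) = 66.48 dB.

66.5 dB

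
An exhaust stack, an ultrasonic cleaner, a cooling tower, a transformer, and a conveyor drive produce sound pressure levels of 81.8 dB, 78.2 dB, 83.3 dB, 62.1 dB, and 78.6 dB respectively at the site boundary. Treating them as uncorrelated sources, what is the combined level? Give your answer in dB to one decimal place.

87.0 dB

Incoherent sources combine by intensity addition: L_total = 10·log₁₀(Σ 10^(L_i/10)).
Σ 10^(L/10) = 10^(81.8/10) + 10^(78.2/10) + 10^(83.3/10) + 10^(62.1/10) + 10^(78.6/10) = 5.053e+08.
L_total = 10·log₁₀(5.053e+08) = 87.04 dB.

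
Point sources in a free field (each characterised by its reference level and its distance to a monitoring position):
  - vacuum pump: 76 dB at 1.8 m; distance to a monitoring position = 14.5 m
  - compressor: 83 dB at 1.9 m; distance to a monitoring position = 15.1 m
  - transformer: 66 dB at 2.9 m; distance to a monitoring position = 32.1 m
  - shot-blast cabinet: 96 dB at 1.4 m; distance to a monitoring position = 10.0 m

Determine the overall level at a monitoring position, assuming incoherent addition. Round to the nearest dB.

79 dB

First find each source's level at the receiver (point-source: −20·log₁₀(r/r_ref)), then combine on an intensity basis.
vacuum pump: 76 − 20·log₁₀(14.5/1.8) = 76 − 18.12 = 57.88 dB.
compressor: 83 − 20·log₁₀(15.1/1.9) = 83 − 18.00 = 65.00 dB.
transformer: 66 − 20·log₁₀(32.1/2.9) = 66 − 20.88 = 45.12 dB.
shot-blast cabinet: 96 − 20·log₁₀(10.0/1.4) = 96 − 17.08 = 78.92 dB.
Σ 10^(L/10) = 8.183e+07 → L_total = 10·log₁₀(8.183e+07) = 79.13 dB.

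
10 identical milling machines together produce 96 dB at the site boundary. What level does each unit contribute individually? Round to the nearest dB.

86 dB

10 equal contributions raise the level by 10·log₁₀ 10 = 10.000 dB, so each unit alone gives 96 − 10.000.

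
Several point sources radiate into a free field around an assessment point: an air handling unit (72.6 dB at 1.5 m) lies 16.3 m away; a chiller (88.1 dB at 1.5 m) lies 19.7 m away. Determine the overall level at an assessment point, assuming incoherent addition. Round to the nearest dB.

Propagate each source to the receiver with L = L_ref − 20·log₁₀(r/r_ref), then add intensities.
air handling unit: 72.6 − 20·log₁₀(16.3/1.5) = 72.6 − 20.72 = 51.88 dB.
chiller: 88.1 − 20·log₁₀(19.7/1.5) = 88.1 − 22.37 = 65.73 dB.
Σ 10^(L/10) = 3.897e+06 → L_total = 10·log₁₀(3.897e+06) = 65.91 dB.

66 dB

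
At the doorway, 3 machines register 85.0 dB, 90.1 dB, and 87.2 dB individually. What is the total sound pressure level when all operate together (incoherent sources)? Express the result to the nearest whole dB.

93 dB

For uncorrelated sources the intensities add, so convert each level to linear form, sum, and take 10·log₁₀ of the total.
Σ 10^(L/10) = 10^(85.0/10) + 10^(90.1/10) + 10^(87.2/10) = 1.864e+09.
L_total = 10·log₁₀(1.864e+09) = 92.71 dB.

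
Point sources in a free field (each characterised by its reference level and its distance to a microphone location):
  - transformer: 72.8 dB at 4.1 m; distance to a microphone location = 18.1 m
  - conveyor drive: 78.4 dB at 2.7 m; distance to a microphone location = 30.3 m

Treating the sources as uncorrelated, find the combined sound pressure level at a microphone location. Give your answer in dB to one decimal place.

Apply inverse-square spreading to bring every level to the receiver, then sum 10^(L/10).
transformer: 72.8 − 20·log₁₀(18.1/4.1) = 72.8 − 12.90 = 59.90 dB.
conveyor drive: 78.4 − 20·log₁₀(30.3/2.7) = 78.4 − 21.00 = 57.40 dB.
Σ 10^(L/10) = 1.527e+06 → L_total = 10·log₁₀(1.527e+06) = 61.84 dB.

61.8 dB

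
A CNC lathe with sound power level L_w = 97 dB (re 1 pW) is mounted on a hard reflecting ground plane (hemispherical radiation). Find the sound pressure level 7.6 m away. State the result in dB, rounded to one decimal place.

The power spreads over a hemisphere of area 2π·r², so L_p = L_w − 10·log₁₀(2π·r²).
2π·r² = 362.9 m², 10·log₁₀ of that is 25.598 dB.
L_p = 97 − 25.598 = 71.40 dB.

71.4 dB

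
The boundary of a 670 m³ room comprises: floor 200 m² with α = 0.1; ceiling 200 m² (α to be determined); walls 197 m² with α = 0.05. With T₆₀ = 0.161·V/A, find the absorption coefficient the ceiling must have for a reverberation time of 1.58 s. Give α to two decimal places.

0.19

A = 0.161·V/T₆₀ = 0.161·670/1.58 = 68.27 m² sabins.
Absorption from the other surfaces = 200·0.1 + 197·0.05 = 29.85 m², so the ceiling must supply 38.42 m² over 200 m².
α = 38.42/200 = 0.192.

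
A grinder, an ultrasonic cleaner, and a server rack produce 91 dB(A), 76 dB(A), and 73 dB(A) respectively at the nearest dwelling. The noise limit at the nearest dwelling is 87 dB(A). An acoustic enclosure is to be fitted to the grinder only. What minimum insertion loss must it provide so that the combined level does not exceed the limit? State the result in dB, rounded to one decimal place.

Everything except the grinder sums to 10^(76/10) + 10^(73/10) = 5.976e+07 in linear terms, 77.76 dB(A).
To meet 87 dB(A) overall, the treated grinder may contribute at most 10^(87/10) − 5.976e+07 = 4.414e+08, i.e. 86.45 dB(A).
Required insertion loss = 91 − 86.45 = 4.55 dB.

4.6 dB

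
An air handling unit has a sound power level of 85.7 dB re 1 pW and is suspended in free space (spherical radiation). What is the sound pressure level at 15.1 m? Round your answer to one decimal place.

L_p = L_w − 10·log₁₀(4π·r²) with r = 15.1 m.
4π·r² = 2865 m², 10·log₁₀ of that is 34.572 dB.
L_p = 85.7 − 34.572 = 51.13 dB.

51.1 dB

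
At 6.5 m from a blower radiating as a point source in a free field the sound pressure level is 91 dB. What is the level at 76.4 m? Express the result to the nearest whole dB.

Spherical spreading from a point source gives a 20·log₁₀(r₂/r₁) drop.
L₂ = 91 − 20·log₁₀(76.4/6.5) = 91 − 21.404 = 69.60 dB.

70 dB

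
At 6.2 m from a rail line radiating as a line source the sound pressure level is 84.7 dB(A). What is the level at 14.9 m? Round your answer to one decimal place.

80.9 dB(A)

Line-source attenuation: ΔL = 10·log₁₀(r₂/r₁) = 10·log₁₀(14.9/6.2) = 3.808 dB.
L₂ = 84.7 − 10·log₁₀(14.9/6.2) = 84.7 − 3.808 = 80.89 dB(A).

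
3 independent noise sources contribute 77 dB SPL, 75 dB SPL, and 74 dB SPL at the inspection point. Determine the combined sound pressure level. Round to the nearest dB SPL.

80 dB SPL

For uncorrelated sources the intensities add, so convert each level to linear form, sum, and take 10·log₁₀ of the total.
Σ 10^(L/10) = 10^(77/10) + 10^(75/10) + 10^(74/10) = 1.069e+08.
L_total = 10·log₁₀(1.069e+08) = 80.29 dB SPL.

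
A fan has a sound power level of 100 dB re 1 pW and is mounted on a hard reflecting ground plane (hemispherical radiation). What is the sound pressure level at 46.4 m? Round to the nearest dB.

59 dB

The power spreads over a hemisphere of area 2π·r², so L_p = L_w − 10·log₁₀(2π·r²).
2π·r² = 1.353e+04 m², 10·log₁₀ of that is 41.312 dB.
L_p = 100 − 41.312 = 58.69 dB.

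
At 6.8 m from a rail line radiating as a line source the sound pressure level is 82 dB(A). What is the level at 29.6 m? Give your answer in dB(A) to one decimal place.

Cylindrical spreading from a line source gives a 10·log₁₀(r₂/r₁) drop.
L₂ = 82 − 10·log₁₀(29.6/6.8) = 82 − 6.388 = 75.61 dB(A).

75.6 dB(A)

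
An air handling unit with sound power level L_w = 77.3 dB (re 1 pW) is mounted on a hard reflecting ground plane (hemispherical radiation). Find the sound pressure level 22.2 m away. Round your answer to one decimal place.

42.4 dB

The power spreads over a hemisphere of area 2π·r², so L_p = L_w − 10·log₁₀(2π·r²).
2π·r² = 3097 m², 10·log₁₀ of that is 34.909 dB.
L_p = 77.3 − 34.909 = 42.39 dB.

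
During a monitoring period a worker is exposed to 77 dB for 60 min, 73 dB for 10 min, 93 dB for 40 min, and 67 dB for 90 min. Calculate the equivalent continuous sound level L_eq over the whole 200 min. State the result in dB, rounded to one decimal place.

86.2 dB

The energy average is taken in the linear domain: L_eq = 10·log₁₀[(Σ tᵢ·10^(Lᵢ/10))/T], T = 200 min.
Σ tᵢ·10^(Lᵢ/10) = 60·10^(77/10) + 10·10^(73/10) + 40·10^(93/10) + 90·10^(67/10) = 8.347e+10.
L_eq = 10·log₁₀(8.347e+10/200) = 86.20 dB.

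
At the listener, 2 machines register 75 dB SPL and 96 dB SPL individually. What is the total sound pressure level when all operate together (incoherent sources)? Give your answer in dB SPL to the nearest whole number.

Incoherent sources combine by intensity addition: L_total = 10·log₁₀(Σ 10^(L_i/10)).
Σ 10^(L/10) = 10^(75/10) + 10^(96/10) = 4.013e+09.
L_total = 10·log₁₀(4.013e+09) = 96.03 dB SPL.

96 dB SPL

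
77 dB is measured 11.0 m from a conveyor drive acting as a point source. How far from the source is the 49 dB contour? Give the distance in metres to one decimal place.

276.3 m

For a point source L₁ − L₂ = 20·log₁₀(r₂/r₁), so r₂ = r₁·10^((L₁−L₂)/20).
r₂ = 11.0·10^((77−49)/20) = 11.0·10^(28.0/20) = 276.31 m.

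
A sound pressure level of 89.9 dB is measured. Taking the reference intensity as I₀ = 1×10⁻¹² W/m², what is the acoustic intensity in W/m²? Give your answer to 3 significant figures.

L = 10·log₁₀(I/I₀) ⇒ I = I₀·10^(L/10) = 10⁻¹² × 10^8.99.

0.000977 W/m²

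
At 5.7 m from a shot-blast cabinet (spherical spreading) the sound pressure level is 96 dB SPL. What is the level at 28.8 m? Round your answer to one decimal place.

For a point source, L₂ = L₁ − 20·log₁₀(r₂/r₁).
L₂ = 96 − 20·log₁₀(28.8/5.7) = 96 − 14.070 = 81.93 dB SPL.

81.9 dB SPL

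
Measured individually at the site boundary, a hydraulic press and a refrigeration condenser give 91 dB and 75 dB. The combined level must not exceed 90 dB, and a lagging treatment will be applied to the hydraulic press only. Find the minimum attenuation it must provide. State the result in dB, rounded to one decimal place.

Everything except the hydraulic press sums to 10^(75/10) = 3.162e+07 in linear terms, 75.00 dB.
The limit corresponds to 10^(90/10) = 1.000e+09; subtracting the fixed part leaves 9.684e+08 for the hydraulic press, i.e. 89.86 dB.
So the hydraulic press must be reduced from 91 to 89.86 dB: IL = 1.14 dB.

1.1 dB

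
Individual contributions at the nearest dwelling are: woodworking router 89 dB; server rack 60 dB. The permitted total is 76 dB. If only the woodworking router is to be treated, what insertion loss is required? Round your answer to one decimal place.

13.1 dB

Everything except the woodworking router sums to 10^(60/10) = 1.000e+06 in linear terms, 60.00 dB.
To meet 76 dB overall, the treated woodworking router may contribute at most 10^(76/10) − 1.000e+06 = 3.881e+07, i.e. 75.89 dB.
So the woodworking router must be reduced from 89 to 75.89 dB: IL = 13.11 dB.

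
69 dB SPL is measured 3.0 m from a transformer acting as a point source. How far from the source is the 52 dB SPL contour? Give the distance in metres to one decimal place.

The 17.0 dB drop corresponds to a distance ratio of 10^(17.0/20) for a point source.
r₂ = 3.0·10^((69−52)/20) = 3.0·10^(17.0/20) = 21.24 m.

21.2 m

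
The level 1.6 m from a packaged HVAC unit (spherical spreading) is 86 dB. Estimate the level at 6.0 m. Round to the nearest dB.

For a point source, L₂ = L₁ − 20·log₁₀(r₂/r₁).
L₂ = 86 − 20·log₁₀(6.0/1.6) = 86 − 11.481 = 74.52 dB.

75 dB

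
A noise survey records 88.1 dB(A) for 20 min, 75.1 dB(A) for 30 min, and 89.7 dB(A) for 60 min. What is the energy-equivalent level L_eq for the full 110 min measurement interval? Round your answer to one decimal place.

Weight each interval's intensity by its duration and average over T = 110 min:
Σ tᵢ·10^(Lᵢ/10) = 20·10^(88.1/10) + 30·10^(75.1/10) + 60·10^(89.7/10) = 6.988e+10.
L_eq = 10·log₁₀(6.988e+10/110) = 88.03 dB(A).

88.0 dB(A)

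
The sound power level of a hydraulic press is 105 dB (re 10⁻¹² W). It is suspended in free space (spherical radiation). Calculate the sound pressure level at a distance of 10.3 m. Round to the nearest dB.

Free-field spherical radiation: L_p = L_w − 10·log₁₀(4π·r²), r = 10.3 m.
4π·r² = 1333 m², 10·log₁₀ of that is 31.249 dB.
L_p = 105 − 31.249 = 73.75 dB.

74 dB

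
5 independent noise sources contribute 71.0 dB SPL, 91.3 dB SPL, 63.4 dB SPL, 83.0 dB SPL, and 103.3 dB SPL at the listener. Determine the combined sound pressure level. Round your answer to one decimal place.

103.6 dB SPL

For uncorrelated sources the intensities add, so convert each level to linear form, sum, and take 10·log₁₀ of the total.
Σ 10^(L/10) = 10^(71.0/10) + 10^(91.3/10) + 10^(63.4/10) + 10^(83.0/10) + 10^(103.3/10) = 2.294e+10.
L_total = 10·log₁₀(2.294e+10) = 103.61 dB SPL.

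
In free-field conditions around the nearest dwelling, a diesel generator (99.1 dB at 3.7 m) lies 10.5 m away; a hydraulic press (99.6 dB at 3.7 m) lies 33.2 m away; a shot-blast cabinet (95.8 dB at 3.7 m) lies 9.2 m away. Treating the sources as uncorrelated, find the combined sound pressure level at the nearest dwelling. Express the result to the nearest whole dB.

92 dB

Apply inverse-square spreading to bring every level to the receiver, then sum 10^(L/10).
diesel generator: 99.1 − 20·log₁₀(10.5/3.7) = 99.1 − 9.06 = 90.04 dB.
hydraulic press: 99.6 − 20·log₁₀(33.2/3.7) = 99.6 − 19.06 = 80.54 dB.
shot-blast cabinet: 95.8 − 20·log₁₀(9.2/3.7) = 95.8 − 7.91 = 87.89 dB.
Σ 10^(L/10) = 1.738e+09 → L_total = 10·log₁₀(1.738e+09) = 92.40 dB.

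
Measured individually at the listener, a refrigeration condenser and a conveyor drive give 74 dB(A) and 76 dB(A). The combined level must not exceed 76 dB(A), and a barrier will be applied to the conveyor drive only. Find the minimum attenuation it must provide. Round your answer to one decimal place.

Everything except the conveyor drive sums to 10^(74/10) = 2.512e+07 in linear terms, 74.00 dB(A).
The limit corresponds to 10^(76/10) = 3.981e+07; subtracting the fixed part leaves 1.469e+07 for the conveyor drive, i.e. 71.67 dB(A).
So the conveyor drive must be reduced from 76 to 71.67 dB(A): IL = 4.33 dB.

4.3 dB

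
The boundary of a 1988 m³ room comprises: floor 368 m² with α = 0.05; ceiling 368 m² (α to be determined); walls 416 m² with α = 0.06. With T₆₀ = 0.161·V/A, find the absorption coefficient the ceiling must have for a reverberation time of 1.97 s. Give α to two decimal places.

From T₆₀ = 0.161·V/A, the target T₆₀ = 1.97 s needs A = 0.161·1988/1.97 = 162.47 m².
Absorption from the other surfaces = 368·0.05 + 416·0.06 = 43.36 m², so the ceiling must supply 119.11 m² over 368 m².
α = 119.11/368 = 0.324.

0.32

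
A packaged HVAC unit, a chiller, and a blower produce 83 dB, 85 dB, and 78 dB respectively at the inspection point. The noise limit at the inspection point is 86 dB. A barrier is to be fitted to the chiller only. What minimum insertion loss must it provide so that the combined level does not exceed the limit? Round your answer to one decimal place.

3.7 dB

Fixed contribution from the other sources: Σ 10^(L/10) = 10^(83/10) + 10^(78/10) = 2.626e+08 (84.19 dB).
The limit corresponds to 10^(86/10) = 3.981e+08; subtracting the fixed part leaves 1.355e+08 for the chiller, i.e. 81.32 dB.
Required insertion loss = 85 − 81.32 = 3.68 dB.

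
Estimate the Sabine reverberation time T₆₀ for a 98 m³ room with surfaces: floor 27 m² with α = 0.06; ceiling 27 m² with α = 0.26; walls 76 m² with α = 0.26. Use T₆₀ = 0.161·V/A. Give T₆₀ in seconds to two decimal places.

0.56 s

A = Σ Sᵢαᵢ = 27·0.06 + 27·0.26 + 76·0.26 = 28.40 m².
T₆₀ = 0.161·V/A = 0.161·98/28.40 = 0.556 s.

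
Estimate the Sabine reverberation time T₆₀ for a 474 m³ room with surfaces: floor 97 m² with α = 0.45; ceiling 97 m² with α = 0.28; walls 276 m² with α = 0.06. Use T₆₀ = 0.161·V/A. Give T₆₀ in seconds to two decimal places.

0.87 s

A = Σ Sᵢαᵢ = 97·0.45 + 97·0.28 + 276·0.06 = 87.37 m².
T₆₀ = 0.161 × 474 / 87.37 = 0.873 s.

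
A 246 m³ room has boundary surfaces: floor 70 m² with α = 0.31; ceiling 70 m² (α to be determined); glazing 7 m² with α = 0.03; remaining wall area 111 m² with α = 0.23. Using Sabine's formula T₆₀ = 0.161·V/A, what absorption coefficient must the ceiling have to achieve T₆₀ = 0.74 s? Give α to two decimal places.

Required total absorption A = 0.161·246/0.74 = 53.52 m².
Absorption from the other surfaces = 70·0.31 + 7·0.03 + 111·0.23 = 47.44 m², so the ceiling must supply 6.08 m² over 70 m².
α = 6.08/70 = 0.087.

0.09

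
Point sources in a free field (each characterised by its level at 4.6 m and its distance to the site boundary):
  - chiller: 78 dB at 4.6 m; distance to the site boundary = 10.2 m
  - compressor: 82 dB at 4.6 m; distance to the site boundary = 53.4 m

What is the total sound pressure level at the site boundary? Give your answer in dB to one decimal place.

71.5 dB

Propagate each source to the receiver with L = L_ref − 20·log₁₀(r/r_ref), then add intensities.
chiller: 78 − 20·log₁₀(10.2/4.6) = 78 − 6.92 = 71.08 dB.
compressor: 82 − 20·log₁₀(53.4/4.6) = 82 − 21.30 = 60.70 dB.
Σ 10^(L/10) = 1.401e+07 → L_total = 10·log₁₀(1.401e+07) = 71.46 dB.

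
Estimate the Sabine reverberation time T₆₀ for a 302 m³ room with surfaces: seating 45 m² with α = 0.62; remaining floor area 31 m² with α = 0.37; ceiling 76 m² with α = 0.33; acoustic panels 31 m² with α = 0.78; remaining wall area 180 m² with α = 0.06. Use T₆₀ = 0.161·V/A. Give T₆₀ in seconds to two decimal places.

0.49 s

Summing Sᵢαᵢ: 45·0.62 + 31·0.37 + 76·0.33 + 31·0.78 + 180·0.06 = 99.43 m².
T₆₀ = 0.161·V/A = 0.161·302/99.43 = 0.489 s.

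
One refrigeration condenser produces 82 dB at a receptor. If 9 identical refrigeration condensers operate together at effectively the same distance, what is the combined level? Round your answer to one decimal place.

91.5 dB

With 9 equal, uncorrelated contributions the intensity is 9× that of one unit, giving a rise of 10·log₁₀ 9.
L_total = 82 + 10·log₁₀(9) = 82 + 9.542 = 91.54 dB.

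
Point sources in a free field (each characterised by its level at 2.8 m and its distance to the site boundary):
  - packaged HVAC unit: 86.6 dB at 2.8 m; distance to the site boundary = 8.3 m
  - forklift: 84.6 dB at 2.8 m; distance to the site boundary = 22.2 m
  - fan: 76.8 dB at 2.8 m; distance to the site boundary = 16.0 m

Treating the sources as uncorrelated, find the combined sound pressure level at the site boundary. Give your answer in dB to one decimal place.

77.6 dB

First find each source's level at the receiver (point-source: −20·log₁₀(r/r_ref)), then combine on an intensity basis.
packaged HVAC unit: 86.6 − 20·log₁₀(8.3/2.8) = 86.6 − 9.44 = 77.16 dB.
forklift: 84.6 − 20·log₁₀(22.2/2.8) = 84.6 − 17.98 = 66.62 dB.
fan: 76.8 − 20·log₁₀(16.0/2.8) = 76.8 − 15.14 = 61.66 dB.
Σ 10^(L/10) = 5.807e+07 → L_total = 10·log₁₀(5.807e+07) = 77.64 dB.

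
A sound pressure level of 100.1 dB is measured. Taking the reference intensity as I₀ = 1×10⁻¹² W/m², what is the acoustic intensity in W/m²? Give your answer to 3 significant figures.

0.0102 W/m²

L = 10·log₁₀(I/I₀) ⇒ I = I₀·10^(L/10) = 10⁻¹² × 10^10.01.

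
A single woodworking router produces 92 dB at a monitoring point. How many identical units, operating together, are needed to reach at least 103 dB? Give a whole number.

13

The shortfall is 103 − 92 = 11.0 dB, and N units add 10·log₁₀ N, so need 10·log₁₀ N ≥ 11.0.
N ≥ 10^(11.0/10) = 12.589, so N = 13.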